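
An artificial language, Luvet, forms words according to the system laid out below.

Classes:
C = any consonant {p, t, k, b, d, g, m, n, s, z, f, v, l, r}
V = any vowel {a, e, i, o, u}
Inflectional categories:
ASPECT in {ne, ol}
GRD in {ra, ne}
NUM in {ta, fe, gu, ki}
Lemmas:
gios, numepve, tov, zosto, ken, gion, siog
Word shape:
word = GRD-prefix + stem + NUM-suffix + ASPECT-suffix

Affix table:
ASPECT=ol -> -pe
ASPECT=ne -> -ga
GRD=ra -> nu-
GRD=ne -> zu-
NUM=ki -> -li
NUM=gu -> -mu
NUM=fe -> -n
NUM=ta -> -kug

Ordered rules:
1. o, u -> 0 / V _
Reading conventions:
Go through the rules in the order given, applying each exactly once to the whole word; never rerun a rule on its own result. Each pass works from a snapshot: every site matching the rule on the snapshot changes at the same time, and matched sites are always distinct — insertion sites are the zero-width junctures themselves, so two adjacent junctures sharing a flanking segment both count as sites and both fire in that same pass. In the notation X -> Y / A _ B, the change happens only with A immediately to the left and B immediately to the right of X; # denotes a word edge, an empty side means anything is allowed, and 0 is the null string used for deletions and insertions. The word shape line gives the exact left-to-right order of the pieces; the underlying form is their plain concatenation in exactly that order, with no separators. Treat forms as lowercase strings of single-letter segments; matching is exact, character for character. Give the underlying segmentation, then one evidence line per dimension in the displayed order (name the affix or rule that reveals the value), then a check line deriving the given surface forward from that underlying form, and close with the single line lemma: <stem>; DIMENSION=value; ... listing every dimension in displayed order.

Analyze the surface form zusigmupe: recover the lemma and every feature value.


underlying: zu-siog-mu-pe
ASPECT=ol - signalled by the affix -pe
GRD=ne - signalled by the affix zu-
NUM=gu - signalled by the affix -mu
check: zusiogmupe -> zusigmupe
lemma: siog; ASPECT=ol; GRD=ne; NUM=gu


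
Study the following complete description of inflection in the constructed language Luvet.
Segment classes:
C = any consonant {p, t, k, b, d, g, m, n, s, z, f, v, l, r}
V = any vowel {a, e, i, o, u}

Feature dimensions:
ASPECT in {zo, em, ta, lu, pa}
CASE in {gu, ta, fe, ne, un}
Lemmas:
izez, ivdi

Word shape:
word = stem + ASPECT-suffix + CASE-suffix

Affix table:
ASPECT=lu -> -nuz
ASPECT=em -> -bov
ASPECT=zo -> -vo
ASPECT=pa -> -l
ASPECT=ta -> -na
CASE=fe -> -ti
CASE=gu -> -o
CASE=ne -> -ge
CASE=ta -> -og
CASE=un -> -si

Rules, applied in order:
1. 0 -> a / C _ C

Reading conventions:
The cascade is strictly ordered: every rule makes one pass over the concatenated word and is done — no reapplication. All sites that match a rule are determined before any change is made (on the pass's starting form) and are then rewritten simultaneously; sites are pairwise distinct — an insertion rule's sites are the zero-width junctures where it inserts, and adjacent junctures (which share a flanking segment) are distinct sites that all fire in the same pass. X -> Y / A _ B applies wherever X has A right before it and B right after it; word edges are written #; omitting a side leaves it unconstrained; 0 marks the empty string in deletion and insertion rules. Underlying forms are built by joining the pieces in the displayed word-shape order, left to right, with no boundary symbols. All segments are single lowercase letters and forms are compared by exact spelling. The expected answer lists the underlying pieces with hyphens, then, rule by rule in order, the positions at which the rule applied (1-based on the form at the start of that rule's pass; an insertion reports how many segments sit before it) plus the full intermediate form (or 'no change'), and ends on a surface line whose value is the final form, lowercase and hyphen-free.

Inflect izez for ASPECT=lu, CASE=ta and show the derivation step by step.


underlying: izez-nuz-og
1. 0 -> a / C _ C: inserts after position(s) 4: izezanuzog
surface: izezanuzog


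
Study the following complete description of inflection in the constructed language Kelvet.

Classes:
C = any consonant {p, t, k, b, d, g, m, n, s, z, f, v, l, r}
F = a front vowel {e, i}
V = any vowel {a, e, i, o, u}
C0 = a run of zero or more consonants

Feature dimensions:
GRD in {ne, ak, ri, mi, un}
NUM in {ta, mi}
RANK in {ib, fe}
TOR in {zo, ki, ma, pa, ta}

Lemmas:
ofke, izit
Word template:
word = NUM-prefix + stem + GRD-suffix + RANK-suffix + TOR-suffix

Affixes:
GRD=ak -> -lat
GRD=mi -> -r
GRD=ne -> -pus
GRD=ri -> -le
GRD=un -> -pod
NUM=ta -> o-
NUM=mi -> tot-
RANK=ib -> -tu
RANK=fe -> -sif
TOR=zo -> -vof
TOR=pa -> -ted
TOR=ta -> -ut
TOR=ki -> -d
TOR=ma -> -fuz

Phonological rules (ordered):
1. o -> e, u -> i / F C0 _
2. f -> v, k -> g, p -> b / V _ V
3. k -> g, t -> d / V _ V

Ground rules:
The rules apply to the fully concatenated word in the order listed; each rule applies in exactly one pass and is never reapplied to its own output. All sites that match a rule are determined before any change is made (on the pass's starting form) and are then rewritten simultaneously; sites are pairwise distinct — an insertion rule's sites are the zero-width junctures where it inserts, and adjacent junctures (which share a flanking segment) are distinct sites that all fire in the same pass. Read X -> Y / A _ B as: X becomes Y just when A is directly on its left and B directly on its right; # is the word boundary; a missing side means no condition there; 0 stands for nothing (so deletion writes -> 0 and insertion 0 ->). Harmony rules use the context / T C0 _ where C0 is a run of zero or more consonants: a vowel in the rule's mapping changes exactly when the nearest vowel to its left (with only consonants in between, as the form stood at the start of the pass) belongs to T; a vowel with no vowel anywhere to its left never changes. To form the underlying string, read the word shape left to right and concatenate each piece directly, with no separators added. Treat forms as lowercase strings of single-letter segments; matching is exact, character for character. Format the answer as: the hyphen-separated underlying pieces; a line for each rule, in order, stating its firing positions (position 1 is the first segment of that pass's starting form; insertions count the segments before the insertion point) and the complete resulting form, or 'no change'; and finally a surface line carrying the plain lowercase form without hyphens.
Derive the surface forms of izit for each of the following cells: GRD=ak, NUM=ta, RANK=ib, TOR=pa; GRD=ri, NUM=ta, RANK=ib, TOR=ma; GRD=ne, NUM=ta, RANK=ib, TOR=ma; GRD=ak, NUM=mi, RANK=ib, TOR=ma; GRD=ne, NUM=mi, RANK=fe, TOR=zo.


cell GRD=ak, NUM=ta, RANK=ib, TOR=pa:
underlying: o-izit-lat-tu-ted
1. o -> e, u -> i / F C0 _: no change
2. f -> v, k -> g, p -> b / V _ V: no change
3. k -> g, t -> d / V _ V: fires at position(s) 11: oizitlattuded
surface: oizitlattuded

cell GRD=ri, NUM=ta, RANK=ib, TOR=ma:
underlying: o-izit-le-tu-fuz
1. o -> e, u -> i / F C0 _: fires at position(s) 9: oizitletifuz
2. f -> v, k -> g, p -> b / V _ V: fires at position(s) 10: oizitletivuz
3. k -> g, t -> d / V _ V: fires at position(s) 8: oizitledivuz
surface: oizitledivuz

cell GRD=ne, NUM=ta, RANK=ib, TOR=ma:
underlying: o-izit-pus-tu-fuz
1. o -> e, u -> i / F C0 _: fires at position(s) 7: oizitpistufuz
2. f -> v, k -> g, p -> b / V _ V: fires at position(s) 11: oizitpistuvuz
3. k -> g, t -> d / V _ V: no change
surface: oizitpistuvuz

cell GRD=ak, NUM=mi, RANK=ib, TOR=ma:
underlying: tot-izit-lat-tu-fuz
1. o -> e, u -> i / F C0 _: no change
2. f -> v, k -> g, p -> b / V _ V: fires at position(s) 13: totizitlattuvuz
3. k -> g, t -> d / V _ V: fires at position(s) 3: todizitlattuvuz
surface: todizitlattuvuz

cell GRD=ne, NUM=mi, RANK=fe, TOR=zo:
underlying: tot-izit-pus-sif-vof
1. o -> e, u -> i / F C0 _: fires at position(s) 9, 15: totizitpissifvef
2. f -> v, k -> g, p -> b / V _ V: no change
3. k -> g, t -> d / V _ V: fires at position(s) 3: todizitpissifvef
surface: todizitpissifvef


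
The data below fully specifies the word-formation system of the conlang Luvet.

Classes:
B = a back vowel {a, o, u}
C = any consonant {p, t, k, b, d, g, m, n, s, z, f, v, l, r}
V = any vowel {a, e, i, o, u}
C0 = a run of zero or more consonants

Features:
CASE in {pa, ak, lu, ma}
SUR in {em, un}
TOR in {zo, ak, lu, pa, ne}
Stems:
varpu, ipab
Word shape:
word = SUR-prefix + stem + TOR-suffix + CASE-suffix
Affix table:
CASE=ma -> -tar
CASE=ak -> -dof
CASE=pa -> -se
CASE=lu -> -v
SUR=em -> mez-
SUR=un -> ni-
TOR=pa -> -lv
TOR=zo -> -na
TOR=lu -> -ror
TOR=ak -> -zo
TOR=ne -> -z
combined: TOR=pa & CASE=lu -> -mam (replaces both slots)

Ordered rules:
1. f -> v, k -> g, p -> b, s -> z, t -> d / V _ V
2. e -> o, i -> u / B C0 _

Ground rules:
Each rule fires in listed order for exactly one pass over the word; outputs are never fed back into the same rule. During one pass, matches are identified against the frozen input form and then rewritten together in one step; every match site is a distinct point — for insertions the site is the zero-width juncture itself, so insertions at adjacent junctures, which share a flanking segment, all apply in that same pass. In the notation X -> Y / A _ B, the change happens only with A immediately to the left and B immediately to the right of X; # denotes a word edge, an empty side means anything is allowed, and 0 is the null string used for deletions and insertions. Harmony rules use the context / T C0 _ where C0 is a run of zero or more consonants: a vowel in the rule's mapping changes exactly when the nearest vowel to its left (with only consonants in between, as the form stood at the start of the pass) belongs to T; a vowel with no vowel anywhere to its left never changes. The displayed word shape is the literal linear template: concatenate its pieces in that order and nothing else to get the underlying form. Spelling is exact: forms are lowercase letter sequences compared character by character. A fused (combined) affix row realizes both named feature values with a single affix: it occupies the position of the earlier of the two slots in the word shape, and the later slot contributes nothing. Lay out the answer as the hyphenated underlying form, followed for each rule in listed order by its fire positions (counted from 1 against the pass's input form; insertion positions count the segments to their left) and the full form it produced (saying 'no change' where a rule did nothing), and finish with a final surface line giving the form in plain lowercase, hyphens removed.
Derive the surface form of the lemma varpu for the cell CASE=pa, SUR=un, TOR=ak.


underlying: ni-varpu-zo-se
1. f -> v, k -> g, p -> b, s -> z, t -> d / V _ V: fires at position(s) 10: nivarpuzoze
2. e -> o, i -> u / B C0 _: fires at position(s) 11: nivarpuzozo
surface: nivarpuzozo


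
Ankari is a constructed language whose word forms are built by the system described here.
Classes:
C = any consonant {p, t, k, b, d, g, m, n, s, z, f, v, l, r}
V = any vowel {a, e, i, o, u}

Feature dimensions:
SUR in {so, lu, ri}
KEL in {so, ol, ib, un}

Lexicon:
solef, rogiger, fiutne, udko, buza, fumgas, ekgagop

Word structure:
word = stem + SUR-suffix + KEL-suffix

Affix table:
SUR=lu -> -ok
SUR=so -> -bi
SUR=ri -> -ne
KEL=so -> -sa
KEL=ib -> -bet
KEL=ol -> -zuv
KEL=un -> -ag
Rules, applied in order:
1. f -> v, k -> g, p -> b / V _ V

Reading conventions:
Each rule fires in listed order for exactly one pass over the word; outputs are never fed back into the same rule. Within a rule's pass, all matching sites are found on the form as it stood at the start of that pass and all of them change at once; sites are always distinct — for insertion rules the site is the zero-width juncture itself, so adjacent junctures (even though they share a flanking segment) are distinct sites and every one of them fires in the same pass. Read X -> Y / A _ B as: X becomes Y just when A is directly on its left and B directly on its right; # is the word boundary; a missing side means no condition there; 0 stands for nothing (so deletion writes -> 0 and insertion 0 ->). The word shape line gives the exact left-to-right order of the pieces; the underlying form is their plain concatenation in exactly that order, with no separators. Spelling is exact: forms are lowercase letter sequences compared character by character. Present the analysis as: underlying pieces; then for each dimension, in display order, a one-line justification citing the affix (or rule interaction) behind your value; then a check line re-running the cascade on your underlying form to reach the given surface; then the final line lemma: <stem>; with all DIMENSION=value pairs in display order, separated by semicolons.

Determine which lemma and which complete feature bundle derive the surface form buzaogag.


underlying: buza-ok-ag
SUR=lu - signalled by the affix -ok
KEL=un - signalled by the affix -ag
check: buzaokag -> buzaogag
lemma: buza; SUR=lu; KEL=un


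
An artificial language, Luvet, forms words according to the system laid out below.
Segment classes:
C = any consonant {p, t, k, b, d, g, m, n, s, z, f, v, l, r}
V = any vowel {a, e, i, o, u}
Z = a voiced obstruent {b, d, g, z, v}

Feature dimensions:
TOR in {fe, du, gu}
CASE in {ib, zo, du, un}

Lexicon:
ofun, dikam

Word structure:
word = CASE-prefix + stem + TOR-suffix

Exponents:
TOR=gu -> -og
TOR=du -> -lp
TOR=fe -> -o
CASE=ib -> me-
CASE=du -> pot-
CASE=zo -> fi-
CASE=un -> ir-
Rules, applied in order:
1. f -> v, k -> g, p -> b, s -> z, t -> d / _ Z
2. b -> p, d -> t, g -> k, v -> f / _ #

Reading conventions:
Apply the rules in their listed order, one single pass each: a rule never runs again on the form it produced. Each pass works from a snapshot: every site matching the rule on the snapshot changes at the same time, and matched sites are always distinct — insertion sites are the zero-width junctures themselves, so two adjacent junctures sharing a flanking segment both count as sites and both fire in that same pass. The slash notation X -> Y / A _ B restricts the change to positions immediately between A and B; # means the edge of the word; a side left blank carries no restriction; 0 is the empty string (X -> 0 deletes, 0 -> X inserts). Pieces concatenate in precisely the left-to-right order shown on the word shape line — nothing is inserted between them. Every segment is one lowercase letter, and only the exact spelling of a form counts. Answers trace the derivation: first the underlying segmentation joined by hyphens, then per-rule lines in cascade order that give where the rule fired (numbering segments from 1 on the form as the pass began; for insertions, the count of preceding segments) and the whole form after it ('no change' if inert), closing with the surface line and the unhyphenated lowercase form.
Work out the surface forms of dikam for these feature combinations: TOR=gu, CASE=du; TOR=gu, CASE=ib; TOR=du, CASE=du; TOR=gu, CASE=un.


cell TOR=gu, CASE=du:
underlying: pot-dikam-og
1. f -> v, k -> g, p -> b, s -> z, t -> d / _ Z: fires at position(s) 3: poddikamog
2. b -> p, d -> t, g -> k, v -> f / _ #: fires at position(s) 10: poddikamok
surface: poddikamok

cell TOR=gu, CASE=ib:
underlying: me-dikam-og
1. f -> v, k -> g, p -> b, s -> z, t -> d / _ Z: no change
2. b -> p, d -> t, g -> k, v -> f / _ #: fires at position(s) 9: medikamok
surface: medikamok

cell TOR=du, CASE=du:
underlying: pot-dikam-lp
1. f -> v, k -> g, p -> b, s -> z, t -> d / _ Z: fires at position(s) 3: poddikamlp
2. b -> p, d -> t, g -> k, v -> f / _ #: no change
surface: poddikamlp

cell TOR=gu, CASE=un:
underlying: ir-dikam-og
1. f -> v, k -> g, p -> b, s -> z, t -> d / _ Z: no change
2. b -> p, d -> t, g -> k, v -> f / _ #: fires at position(s) 9: irdikamok
surface: irdikamok


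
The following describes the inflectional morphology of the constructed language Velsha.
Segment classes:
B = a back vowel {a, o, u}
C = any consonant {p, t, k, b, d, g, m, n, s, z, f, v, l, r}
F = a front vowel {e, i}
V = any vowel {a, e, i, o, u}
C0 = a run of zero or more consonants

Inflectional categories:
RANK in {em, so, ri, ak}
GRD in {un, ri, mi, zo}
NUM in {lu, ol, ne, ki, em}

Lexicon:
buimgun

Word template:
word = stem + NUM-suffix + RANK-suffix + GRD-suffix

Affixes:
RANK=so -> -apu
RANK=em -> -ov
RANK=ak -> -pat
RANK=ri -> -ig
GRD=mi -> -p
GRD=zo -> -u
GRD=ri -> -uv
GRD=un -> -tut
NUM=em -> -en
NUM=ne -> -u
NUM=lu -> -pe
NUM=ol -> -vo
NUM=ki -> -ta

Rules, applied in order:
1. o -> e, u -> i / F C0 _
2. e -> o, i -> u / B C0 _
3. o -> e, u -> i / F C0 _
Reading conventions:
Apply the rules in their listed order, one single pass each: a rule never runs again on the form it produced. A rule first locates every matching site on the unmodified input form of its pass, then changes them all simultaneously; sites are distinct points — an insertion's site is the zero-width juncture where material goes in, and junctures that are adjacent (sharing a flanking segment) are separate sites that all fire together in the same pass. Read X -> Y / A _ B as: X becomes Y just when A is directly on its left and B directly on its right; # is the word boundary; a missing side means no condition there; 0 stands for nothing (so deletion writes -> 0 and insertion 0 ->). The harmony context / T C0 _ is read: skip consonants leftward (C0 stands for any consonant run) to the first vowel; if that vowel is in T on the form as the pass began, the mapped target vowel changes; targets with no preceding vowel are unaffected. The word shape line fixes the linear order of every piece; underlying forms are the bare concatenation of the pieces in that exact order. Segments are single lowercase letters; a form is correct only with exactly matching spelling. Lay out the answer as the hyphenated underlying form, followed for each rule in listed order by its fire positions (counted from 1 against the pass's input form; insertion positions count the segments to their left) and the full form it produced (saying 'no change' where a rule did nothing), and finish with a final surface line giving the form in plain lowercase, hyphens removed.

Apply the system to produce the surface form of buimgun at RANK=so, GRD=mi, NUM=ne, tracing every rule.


underlying: buimgun-u-apu-p
1. o -> e, u -> i / F C0 _: fires at position(s) 6: buimginuapup
2. e -> o, i -> u / B C0 _: fires at position(s) 3: buumginuapup
3. o -> e, u -> i / F C0 _: fires at position(s) 8: buumginiapup
surface: buumginiapup


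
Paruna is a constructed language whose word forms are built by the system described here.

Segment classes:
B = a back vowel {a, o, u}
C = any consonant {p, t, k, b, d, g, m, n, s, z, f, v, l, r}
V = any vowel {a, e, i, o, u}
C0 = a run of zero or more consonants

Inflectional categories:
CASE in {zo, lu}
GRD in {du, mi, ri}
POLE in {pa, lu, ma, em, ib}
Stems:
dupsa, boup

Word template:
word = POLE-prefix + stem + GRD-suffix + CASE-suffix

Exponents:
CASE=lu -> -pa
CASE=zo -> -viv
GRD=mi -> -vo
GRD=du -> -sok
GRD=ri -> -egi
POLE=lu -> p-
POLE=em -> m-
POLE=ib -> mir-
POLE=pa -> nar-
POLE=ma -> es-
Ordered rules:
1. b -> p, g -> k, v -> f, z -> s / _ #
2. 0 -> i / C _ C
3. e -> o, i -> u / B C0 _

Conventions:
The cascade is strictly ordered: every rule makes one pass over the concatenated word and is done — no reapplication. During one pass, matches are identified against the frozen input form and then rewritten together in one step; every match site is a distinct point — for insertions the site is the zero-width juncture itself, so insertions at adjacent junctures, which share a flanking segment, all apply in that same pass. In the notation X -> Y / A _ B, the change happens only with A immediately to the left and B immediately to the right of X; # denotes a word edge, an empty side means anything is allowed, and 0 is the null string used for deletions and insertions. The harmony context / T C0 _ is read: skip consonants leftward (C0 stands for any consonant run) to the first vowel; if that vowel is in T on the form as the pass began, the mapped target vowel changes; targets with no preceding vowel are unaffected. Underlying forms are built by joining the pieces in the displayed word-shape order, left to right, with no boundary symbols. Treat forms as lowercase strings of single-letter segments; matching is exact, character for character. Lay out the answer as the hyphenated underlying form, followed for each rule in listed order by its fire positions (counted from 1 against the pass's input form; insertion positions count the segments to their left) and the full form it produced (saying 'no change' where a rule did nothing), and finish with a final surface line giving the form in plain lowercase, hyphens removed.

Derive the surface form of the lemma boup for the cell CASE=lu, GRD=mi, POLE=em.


underlying: m-boup-vo-pa
1. b -> p, g -> k, v -> f, z -> s / _ #: no change
2. 0 -> i / C _ C: inserts after position(s) 1, 5: miboupivopa
3. e -> o, i -> u / B C0 _: fires at position(s) 7: miboupuvopa
surface: miboupuvopa


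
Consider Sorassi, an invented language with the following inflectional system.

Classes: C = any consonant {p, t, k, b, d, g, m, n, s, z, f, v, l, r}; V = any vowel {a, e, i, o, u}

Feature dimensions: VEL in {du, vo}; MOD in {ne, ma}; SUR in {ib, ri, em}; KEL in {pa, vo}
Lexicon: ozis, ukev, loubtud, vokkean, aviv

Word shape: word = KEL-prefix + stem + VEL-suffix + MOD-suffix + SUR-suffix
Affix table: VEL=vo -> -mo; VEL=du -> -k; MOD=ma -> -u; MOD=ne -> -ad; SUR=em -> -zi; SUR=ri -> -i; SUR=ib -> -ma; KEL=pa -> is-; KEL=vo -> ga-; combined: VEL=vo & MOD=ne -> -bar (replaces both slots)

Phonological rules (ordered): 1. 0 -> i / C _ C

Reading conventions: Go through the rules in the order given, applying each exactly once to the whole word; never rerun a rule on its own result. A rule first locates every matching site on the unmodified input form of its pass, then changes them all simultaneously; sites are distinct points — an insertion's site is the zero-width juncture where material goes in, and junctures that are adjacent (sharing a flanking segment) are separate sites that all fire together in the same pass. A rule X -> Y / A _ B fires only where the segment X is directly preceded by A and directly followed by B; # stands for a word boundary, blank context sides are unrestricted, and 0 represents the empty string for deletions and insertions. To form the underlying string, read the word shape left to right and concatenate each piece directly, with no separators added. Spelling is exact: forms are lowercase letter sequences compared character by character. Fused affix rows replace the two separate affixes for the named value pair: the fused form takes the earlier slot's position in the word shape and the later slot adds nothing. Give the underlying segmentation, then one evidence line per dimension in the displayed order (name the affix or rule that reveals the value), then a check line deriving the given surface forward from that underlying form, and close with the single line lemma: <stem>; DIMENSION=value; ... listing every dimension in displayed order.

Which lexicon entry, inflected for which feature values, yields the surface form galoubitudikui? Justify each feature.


underlying: ga-loubtud-k-u-i
VEL=du - signalled by the affix -k
MOD=ma - signalled by the affix -u
SUR=ri - signalled by the affix -i
KEL=vo - signalled by the affix ga-
check: galoubtudkui -> galoubitudikui
lemma: loubtud; VEL=du; MOD=ma; SUR=ri; KEL=vo


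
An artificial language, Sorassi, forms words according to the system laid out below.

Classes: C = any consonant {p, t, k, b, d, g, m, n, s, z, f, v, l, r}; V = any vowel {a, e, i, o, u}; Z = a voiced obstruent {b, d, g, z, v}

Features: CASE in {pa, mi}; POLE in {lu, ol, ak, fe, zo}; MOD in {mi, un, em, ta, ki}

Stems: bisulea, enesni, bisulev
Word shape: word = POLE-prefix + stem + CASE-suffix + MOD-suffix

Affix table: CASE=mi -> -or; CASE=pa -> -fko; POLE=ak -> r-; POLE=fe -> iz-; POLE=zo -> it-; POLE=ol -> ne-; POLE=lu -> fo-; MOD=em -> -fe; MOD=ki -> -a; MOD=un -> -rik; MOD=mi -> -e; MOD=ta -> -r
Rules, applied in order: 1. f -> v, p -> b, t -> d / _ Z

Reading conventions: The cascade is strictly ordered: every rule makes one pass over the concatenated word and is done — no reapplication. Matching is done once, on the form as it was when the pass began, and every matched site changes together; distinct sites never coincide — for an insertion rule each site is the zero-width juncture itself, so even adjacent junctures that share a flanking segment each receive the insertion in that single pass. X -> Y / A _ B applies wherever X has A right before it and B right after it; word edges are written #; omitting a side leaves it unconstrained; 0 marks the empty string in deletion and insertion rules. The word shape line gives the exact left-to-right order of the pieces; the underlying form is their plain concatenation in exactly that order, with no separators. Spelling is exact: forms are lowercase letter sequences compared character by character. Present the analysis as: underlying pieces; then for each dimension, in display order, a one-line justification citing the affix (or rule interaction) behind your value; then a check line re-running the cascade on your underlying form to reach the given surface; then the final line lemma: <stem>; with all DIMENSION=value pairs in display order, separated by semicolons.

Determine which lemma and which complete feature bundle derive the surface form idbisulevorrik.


underlying: it-bisulev-or-rik
CASE=mi - signalled by the affix -or
POLE=zo - signalled by the affix it-
MOD=un - signalled by the affix -rik
check: itbisulevorrik -> idbisulevorrik
lemma: bisulev; CASE=mi; POLE=zo; MOD=un


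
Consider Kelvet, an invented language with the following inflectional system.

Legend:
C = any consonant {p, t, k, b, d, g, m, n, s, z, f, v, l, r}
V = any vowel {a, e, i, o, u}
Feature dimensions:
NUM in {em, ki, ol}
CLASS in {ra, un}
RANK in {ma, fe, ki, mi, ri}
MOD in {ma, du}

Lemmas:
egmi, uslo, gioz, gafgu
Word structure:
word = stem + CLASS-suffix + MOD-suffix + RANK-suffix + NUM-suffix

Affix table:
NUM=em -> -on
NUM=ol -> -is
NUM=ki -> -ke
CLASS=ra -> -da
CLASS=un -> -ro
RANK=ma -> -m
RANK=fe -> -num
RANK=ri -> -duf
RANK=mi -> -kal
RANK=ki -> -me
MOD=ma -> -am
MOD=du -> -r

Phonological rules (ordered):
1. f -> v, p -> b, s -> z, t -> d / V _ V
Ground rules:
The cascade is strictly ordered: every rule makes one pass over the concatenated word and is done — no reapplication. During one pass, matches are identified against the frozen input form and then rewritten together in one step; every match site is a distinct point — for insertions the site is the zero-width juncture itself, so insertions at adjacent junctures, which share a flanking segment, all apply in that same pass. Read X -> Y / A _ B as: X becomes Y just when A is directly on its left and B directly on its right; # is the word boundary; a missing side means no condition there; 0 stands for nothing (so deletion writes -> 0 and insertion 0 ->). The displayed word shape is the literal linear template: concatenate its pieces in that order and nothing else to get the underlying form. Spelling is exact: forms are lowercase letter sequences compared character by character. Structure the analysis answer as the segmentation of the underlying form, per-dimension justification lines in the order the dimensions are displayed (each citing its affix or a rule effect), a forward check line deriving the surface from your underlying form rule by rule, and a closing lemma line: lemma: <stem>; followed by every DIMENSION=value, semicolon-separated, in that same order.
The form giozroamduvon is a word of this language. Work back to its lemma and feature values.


underlying: gioz-ro-am-duf-on
NUM=em - signalled by the affix -on
CLASS=un - signalled by the affix -ro
RANK=ri - signalled by the affix -duf
MOD=ma - signalled by the affix -am
check: giozroamdufon -> giozroamduvon
lemma: gioz; NUM=em; CLASS=un; RANK=ri; MOD=ma


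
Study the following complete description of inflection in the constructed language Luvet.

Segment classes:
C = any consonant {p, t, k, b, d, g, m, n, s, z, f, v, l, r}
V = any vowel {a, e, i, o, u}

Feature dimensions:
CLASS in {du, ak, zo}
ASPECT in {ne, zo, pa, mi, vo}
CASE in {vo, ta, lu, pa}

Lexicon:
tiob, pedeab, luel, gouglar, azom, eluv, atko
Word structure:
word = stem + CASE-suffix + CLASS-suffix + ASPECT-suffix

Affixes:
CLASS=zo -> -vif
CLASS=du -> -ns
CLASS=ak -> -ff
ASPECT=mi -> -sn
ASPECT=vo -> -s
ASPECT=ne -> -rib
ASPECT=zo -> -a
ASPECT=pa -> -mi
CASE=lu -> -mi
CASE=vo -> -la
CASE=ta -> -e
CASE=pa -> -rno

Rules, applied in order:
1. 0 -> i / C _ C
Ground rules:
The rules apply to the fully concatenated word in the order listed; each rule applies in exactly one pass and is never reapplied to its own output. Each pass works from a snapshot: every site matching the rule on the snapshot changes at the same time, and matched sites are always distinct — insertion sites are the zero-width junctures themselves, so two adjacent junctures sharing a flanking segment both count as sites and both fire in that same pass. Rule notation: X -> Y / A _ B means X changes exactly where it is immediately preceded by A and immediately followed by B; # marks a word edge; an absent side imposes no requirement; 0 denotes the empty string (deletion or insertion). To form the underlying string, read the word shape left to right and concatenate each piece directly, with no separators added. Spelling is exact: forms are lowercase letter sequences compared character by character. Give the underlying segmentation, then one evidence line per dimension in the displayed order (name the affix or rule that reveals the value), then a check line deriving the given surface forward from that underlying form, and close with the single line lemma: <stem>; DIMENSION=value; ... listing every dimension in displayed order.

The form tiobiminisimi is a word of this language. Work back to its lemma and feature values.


underlying: tiob-mi-ns-mi
CLASS=du - signalled by the affix -ns
ASPECT=pa - signalled by the affix -mi
CASE=lu - signalled by the affix -mi
check: tiobminsmi -> tiobiminisimi
lemma: tiob; CLASS=du; ASPECT=pa; CASE=lu


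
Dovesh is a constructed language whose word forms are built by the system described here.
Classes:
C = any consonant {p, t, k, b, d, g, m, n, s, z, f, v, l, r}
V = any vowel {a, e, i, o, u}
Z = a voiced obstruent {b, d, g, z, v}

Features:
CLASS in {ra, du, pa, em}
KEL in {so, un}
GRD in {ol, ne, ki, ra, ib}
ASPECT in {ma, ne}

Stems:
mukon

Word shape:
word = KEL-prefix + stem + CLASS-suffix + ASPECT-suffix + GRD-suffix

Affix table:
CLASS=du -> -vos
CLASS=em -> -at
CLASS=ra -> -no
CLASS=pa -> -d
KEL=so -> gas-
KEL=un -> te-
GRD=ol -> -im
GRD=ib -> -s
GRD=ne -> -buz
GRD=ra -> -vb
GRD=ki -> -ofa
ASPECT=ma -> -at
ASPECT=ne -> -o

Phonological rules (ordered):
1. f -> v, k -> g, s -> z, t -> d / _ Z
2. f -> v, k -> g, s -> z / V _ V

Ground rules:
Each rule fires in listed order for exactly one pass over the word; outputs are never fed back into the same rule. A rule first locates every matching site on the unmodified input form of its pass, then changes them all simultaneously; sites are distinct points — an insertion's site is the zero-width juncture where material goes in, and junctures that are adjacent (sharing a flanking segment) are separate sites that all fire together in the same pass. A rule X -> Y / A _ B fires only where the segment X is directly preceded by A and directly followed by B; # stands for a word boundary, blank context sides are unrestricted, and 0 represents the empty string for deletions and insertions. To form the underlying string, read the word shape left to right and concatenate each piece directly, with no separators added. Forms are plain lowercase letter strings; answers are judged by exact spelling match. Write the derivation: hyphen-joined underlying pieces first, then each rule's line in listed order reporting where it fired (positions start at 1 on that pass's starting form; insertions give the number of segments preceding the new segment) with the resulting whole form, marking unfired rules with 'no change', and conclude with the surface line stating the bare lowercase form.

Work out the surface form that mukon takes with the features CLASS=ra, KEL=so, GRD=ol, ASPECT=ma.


underlying: gas-mukon-no-at-im
1. f -> v, k -> g, s -> z, t -> d / _ Z: no change
2. f -> v, k -> g, s -> z / V _ V: fires at position(s) 6: gasmugonnoatim
surface: gasmugonnoatim


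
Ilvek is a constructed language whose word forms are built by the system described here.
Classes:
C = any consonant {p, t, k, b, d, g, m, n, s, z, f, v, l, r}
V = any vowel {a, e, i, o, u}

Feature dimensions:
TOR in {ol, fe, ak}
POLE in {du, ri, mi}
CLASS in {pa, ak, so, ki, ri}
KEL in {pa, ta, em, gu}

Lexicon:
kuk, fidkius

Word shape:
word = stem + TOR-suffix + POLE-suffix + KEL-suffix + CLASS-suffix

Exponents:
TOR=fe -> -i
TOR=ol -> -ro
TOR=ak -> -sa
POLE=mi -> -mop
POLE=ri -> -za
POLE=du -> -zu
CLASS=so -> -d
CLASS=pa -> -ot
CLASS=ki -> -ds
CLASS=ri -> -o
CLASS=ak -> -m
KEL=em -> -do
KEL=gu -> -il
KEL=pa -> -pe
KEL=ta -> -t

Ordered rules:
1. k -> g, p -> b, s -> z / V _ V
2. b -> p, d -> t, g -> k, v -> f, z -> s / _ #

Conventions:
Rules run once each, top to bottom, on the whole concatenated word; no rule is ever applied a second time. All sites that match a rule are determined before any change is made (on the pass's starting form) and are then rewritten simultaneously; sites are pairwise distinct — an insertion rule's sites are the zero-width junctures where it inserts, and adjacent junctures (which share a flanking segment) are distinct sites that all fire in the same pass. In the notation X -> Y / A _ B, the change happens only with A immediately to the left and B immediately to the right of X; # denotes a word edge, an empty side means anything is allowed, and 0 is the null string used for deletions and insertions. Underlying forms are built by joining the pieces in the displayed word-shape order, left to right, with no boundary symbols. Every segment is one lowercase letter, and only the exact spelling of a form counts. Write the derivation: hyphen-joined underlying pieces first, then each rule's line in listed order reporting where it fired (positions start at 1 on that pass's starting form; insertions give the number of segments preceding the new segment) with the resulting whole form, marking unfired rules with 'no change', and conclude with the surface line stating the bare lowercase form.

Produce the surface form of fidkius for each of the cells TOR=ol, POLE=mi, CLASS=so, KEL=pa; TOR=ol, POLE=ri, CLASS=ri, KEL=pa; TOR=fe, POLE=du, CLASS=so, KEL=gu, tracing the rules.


cell TOR=ol, POLE=mi, CLASS=so, KEL=pa:
underlying: fidkius-ro-mop-pe-d
1. k -> g, p -> b, s -> z / V _ V: no change
2. b -> p, d -> t, g -> k, v -> f, z -> s / _ #: fires at position(s) 15: fidkiusromoppet
surface: fidkiusromoppet

cell TOR=ol, POLE=ri, CLASS=ri, KEL=pa:
underlying: fidkius-ro-za-pe-o
1. k -> g, p -> b, s -> z / V _ V: fires at position(s) 12: fidkiusrozabeo
2. b -> p, d -> t, g -> k, v -> f, z -> s / _ #: no change
surface: fidkiusrozabeo

cell TOR=fe, POLE=du, CLASS=so, KEL=gu:
underlying: fidkius-i-zu-il-d
1. k -> g, p -> b, s -> z / V _ V: fires at position(s) 7: fidkiuzizuild
2. b -> p, d -> t, g -> k, v -> f, z -> s / _ #: fires at position(s) 13: fidkiuzizuilt
surface: fidkiuzizuilt


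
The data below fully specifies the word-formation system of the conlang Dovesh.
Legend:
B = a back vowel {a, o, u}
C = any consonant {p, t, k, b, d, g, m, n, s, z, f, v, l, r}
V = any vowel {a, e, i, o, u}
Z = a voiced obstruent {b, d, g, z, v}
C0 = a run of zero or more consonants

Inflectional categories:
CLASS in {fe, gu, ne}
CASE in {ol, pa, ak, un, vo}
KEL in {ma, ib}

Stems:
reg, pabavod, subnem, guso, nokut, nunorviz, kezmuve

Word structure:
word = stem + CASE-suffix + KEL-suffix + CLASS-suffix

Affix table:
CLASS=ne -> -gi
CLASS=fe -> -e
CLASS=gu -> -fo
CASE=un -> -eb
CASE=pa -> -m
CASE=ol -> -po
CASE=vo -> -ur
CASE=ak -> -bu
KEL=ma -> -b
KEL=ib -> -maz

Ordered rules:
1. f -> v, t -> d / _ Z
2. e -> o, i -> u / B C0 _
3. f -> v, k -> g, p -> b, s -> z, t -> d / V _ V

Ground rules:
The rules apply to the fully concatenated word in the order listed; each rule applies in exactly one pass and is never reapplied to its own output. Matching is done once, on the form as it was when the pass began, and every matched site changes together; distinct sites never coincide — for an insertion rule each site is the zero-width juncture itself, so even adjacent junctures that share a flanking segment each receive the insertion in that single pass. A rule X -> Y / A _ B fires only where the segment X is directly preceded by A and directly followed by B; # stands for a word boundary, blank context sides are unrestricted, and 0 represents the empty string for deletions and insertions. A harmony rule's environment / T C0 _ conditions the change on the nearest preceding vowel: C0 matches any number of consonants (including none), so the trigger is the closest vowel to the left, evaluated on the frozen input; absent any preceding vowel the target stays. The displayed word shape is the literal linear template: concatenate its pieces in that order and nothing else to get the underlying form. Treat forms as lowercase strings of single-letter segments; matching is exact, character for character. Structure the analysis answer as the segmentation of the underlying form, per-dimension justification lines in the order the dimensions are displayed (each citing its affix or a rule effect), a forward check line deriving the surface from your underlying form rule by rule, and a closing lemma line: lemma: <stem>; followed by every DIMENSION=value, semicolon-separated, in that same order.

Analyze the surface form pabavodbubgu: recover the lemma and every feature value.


underlying: pabavod-bu-b-gi
CLASS=ne - signalled by the affix -gi
CASE=ak - signalled by the affix -bu
KEL=ma - signalled by the affix -b
check: pabavodbubgi -> pabavodbubgi -> pabavodbubgu -> pabavodbubgu
lemma: pabavod; CLASS=ne; CASE=ak; KEL=ma


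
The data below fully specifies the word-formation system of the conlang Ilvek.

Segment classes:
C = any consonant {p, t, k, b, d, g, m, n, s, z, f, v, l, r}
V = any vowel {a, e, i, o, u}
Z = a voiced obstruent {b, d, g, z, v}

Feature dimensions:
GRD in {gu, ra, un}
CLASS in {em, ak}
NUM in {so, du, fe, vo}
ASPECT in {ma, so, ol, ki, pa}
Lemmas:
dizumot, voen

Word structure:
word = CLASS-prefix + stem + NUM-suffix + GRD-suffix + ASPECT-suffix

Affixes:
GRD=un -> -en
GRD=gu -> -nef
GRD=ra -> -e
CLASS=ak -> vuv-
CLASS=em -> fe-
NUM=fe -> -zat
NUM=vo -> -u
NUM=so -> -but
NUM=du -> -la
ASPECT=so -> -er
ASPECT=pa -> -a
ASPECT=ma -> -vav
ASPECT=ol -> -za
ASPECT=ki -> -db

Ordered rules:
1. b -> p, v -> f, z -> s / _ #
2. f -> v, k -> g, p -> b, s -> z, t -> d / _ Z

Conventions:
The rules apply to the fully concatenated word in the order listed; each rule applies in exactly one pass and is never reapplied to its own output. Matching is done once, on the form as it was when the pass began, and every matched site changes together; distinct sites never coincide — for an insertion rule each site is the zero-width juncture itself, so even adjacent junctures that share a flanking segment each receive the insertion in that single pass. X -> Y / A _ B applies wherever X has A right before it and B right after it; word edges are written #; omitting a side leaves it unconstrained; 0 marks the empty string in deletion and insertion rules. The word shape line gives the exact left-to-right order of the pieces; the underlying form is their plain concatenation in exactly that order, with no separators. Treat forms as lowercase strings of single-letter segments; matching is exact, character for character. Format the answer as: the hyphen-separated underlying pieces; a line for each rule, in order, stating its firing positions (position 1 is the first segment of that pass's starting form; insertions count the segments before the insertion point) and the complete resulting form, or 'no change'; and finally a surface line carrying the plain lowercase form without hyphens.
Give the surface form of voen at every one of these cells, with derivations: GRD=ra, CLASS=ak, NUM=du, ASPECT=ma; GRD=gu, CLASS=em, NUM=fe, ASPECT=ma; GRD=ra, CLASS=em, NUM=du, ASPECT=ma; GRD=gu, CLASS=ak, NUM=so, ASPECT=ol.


cell GRD=ra, CLASS=ak, NUM=du, ASPECT=ma:
underlying: vuv-voen-la-e-vav
1. b -> p, v -> f, z -> s / _ #: fires at position(s) 13: vuvvoenlaevaf
2. f -> v, k -> g, p -> b, s -> z, t -> d / _ Z: no change
surface: vuvvoenlaevaf

cell GRD=gu, CLASS=em, NUM=fe, ASPECT=ma:
underlying: fe-voen-zat-nef-vav
1. b -> p, v -> f, z -> s / _ #: fires at position(s) 15: fevoenzatnefvaf
2. f -> v, k -> g, p -> b, s -> z, t -> d / _ Z: fires at position(s) 12: fevoenzatnevvaf
surface: fevoenzatnevvaf

cell GRD=ra, CLASS=em, NUM=du, ASPECT=ma:
underlying: fe-voen-la-e-vav
1. b -> p, v -> f, z -> s / _ #: fires at position(s) 12: fevoenlaevaf
2. f -> v, k -> g, p -> b, s -> z, t -> d / _ Z: no change
surface: fevoenlaevaf

cell GRD=gu, CLASS=ak, NUM=so, ASPECT=ol:
underlying: vuv-voen-but-nef-za
1. b -> p, v -> f, z -> s / _ #: no change
2. f -> v, k -> g, p -> b, s -> z, t -> d / _ Z: fires at position(s) 13: vuvvoenbutnevza
surface: vuvvoenbutnevza
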